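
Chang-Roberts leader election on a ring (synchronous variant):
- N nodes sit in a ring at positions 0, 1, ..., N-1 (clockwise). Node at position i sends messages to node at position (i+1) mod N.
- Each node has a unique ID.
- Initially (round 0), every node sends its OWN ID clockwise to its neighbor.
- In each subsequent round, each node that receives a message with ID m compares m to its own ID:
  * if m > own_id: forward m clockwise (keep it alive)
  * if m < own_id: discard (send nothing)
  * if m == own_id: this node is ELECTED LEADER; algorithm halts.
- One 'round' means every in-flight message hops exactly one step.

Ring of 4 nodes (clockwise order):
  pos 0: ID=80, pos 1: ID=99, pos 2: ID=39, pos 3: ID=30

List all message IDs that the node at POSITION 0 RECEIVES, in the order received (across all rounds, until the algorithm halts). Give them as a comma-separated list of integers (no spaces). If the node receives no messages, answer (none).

Round 1: pos1(id99) recv 80: drop; pos2(id39) recv 99: fwd; pos3(id30) recv 39: fwd; pos0(id80) recv 30: drop
Round 2: pos3(id30) recv 99: fwd; pos0(id80) recv 39: drop
Round 3: pos0(id80) recv 99: fwd
Round 4: pos1(id99) recv 99: ELECTED

Answer: 30,39,99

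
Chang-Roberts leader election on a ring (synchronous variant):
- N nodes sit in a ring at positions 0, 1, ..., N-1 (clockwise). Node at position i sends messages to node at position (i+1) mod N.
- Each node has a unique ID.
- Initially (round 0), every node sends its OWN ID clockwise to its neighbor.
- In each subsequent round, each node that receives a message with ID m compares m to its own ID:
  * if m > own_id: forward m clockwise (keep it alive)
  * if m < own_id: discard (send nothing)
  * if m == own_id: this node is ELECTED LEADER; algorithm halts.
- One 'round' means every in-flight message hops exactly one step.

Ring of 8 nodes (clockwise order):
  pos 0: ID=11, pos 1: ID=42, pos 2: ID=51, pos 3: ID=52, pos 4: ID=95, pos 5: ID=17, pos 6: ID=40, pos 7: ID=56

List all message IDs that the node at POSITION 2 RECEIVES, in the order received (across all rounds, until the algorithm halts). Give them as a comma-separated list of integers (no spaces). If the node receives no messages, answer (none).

Round 1: pos1(id42) recv 11: drop; pos2(id51) recv 42: drop; pos3(id52) recv 51: drop; pos4(id95) recv 52: drop; pos5(id17) recv 95: fwd; pos6(id40) recv 17: drop; pos7(id56) recv 40: drop; pos0(id11) recv 56: fwd
Round 2: pos6(id40) recv 95: fwd; pos1(id42) recv 56: fwd
Round 3: pos7(id56) recv 95: fwd; pos2(id51) recv 56: fwd
Round 4: pos0(id11) recv 95: fwd; pos3(id52) recv 56: fwd
Round 5: pos1(id42) recv 95: fwd; pos4(id95) recv 56: drop
Round 6: pos2(id51) recv 95: fwd
Round 7: pos3(id52) recv 95: fwd
Round 8: pos4(id95) recv 95: ELECTED

Answer: 42,56,95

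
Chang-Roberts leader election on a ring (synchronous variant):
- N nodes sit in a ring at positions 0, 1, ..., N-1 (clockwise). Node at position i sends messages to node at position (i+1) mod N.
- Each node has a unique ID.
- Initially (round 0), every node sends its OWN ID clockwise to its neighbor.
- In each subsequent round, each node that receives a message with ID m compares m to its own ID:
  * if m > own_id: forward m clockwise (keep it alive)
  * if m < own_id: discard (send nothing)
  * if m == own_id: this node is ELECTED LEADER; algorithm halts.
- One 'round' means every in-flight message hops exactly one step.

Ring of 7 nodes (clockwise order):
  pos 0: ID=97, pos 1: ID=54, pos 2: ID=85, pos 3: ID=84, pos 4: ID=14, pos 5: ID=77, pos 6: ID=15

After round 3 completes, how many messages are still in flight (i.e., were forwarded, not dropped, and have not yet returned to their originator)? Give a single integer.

Round 1: pos1(id54) recv 97: fwd; pos2(id85) recv 54: drop; pos3(id84) recv 85: fwd; pos4(id14) recv 84: fwd; pos5(id77) recv 14: drop; pos6(id15) recv 77: fwd; pos0(id97) recv 15: drop
Round 2: pos2(id85) recv 97: fwd; pos4(id14) recv 85: fwd; pos5(id77) recv 84: fwd; pos0(id97) recv 77: drop
Round 3: pos3(id84) recv 97: fwd; pos5(id77) recv 85: fwd; pos6(id15) recv 84: fwd
After round 3: 3 messages still in flight

Answer: 3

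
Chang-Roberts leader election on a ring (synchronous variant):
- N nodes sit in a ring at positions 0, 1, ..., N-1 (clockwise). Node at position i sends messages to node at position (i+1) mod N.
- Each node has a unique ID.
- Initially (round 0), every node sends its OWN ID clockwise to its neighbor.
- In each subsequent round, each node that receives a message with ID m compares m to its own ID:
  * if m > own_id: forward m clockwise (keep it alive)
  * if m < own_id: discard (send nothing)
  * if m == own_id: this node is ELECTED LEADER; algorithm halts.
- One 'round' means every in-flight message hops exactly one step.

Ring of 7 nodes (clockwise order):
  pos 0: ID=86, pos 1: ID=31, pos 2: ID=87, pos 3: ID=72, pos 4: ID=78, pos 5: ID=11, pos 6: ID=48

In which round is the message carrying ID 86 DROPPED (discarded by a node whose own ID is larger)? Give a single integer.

Round 1: pos1(id31) recv 86: fwd; pos2(id87) recv 31: drop; pos3(id72) recv 87: fwd; pos4(id78) recv 72: drop; pos5(id11) recv 78: fwd; pos6(id48) recv 11: drop; pos0(id86) recv 48: drop
Round 2: pos2(id87) recv 86: drop; pos4(id78) recv 87: fwd; pos6(id48) recv 78: fwd
Round 3: pos5(id11) recv 87: fwd; pos0(id86) recv 78: drop
Round 4: pos6(id48) recv 87: fwd
Round 5: pos0(id86) recv 87: fwd
Round 6: pos1(id31) recv 87: fwd
Round 7: pos2(id87) recv 87: ELECTED
Message ID 86 originates at pos 0; dropped at pos 2 in round 2

Answer: 2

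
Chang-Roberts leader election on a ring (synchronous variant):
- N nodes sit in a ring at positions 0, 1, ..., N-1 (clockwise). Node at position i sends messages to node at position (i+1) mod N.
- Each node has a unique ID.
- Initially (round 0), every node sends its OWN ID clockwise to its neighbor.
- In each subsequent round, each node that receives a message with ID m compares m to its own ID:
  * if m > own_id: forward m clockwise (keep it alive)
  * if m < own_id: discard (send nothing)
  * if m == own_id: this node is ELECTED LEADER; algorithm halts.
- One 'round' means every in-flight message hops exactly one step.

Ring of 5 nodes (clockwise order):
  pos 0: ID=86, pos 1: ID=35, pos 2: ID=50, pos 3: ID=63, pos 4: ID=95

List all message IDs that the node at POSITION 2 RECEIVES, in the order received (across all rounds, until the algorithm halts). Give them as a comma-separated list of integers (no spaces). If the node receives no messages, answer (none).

Round 1: pos1(id35) recv 86: fwd; pos2(id50) recv 35: drop; pos3(id63) recv 50: drop; pos4(id95) recv 63: drop; pos0(id86) recv 95: fwd
Round 2: pos2(id50) recv 86: fwd; pos1(id35) recv 95: fwd
Round 3: pos3(id63) recv 86: fwd; pos2(id50) recv 95: fwd
Round 4: pos4(id95) recv 86: drop; pos3(id63) recv 95: fwd
Round 5: pos4(id95) recv 95: ELECTED

Answer: 35,86,95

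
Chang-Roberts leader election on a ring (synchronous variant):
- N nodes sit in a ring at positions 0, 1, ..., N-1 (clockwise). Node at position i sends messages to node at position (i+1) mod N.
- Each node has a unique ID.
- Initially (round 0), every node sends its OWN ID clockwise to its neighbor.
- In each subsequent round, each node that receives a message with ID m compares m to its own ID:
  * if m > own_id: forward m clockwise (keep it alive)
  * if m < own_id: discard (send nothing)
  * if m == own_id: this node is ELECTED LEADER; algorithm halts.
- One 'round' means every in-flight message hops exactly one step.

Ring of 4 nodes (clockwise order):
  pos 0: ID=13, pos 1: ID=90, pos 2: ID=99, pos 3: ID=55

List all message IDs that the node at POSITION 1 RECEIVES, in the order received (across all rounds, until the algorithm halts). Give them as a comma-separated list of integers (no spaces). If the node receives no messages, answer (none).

Answer: 13,55,99

Derivation:
Round 1: pos1(id90) recv 13: drop; pos2(id99) recv 90: drop; pos3(id55) recv 99: fwd; pos0(id13) recv 55: fwd
Round 2: pos0(id13) recv 99: fwd; pos1(id90) recv 55: drop
Round 3: pos1(id90) recv 99: fwd
Round 4: pos2(id99) recv 99: ELECTED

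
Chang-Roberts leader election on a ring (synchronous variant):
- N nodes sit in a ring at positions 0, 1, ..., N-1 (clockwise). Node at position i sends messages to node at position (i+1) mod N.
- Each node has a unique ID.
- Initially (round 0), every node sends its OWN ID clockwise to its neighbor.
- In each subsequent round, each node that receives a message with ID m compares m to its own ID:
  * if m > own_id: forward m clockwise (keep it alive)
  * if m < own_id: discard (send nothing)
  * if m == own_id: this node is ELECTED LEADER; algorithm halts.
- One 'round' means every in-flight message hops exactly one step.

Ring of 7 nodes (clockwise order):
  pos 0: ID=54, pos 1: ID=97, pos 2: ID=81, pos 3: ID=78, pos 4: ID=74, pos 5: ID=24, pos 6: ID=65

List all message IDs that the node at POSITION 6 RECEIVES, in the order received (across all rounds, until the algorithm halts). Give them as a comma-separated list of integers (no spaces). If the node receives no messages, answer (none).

Answer: 24,74,78,81,97

Derivation:
Round 1: pos1(id97) recv 54: drop; pos2(id81) recv 97: fwd; pos3(id78) recv 81: fwd; pos4(id74) recv 78: fwd; pos5(id24) recv 74: fwd; pos6(id65) recv 24: drop; pos0(id54) recv 65: fwd
Round 2: pos3(id78) recv 97: fwd; pos4(id74) recv 81: fwd; pos5(id24) recv 78: fwd; pos6(id65) recv 74: fwd; pos1(id97) recv 65: drop
Round 3: pos4(id74) recv 97: fwd; pos5(id24) recv 81: fwd; pos6(id65) recv 78: fwd; pos0(id54) recv 74: fwd
Round 4: pos5(id24) recv 97: fwd; pos6(id65) recv 81: fwd; pos0(id54) recv 78: fwd; pos1(id97) recv 74: drop
Round 5: pos6(id65) recv 97: fwd; pos0(id54) recv 81: fwd; pos1(id97) recv 78: drop
Round 6: pos0(id54) recv 97: fwd; pos1(id97) recv 81: drop
Round 7: pos1(id97) recv 97: ELECTED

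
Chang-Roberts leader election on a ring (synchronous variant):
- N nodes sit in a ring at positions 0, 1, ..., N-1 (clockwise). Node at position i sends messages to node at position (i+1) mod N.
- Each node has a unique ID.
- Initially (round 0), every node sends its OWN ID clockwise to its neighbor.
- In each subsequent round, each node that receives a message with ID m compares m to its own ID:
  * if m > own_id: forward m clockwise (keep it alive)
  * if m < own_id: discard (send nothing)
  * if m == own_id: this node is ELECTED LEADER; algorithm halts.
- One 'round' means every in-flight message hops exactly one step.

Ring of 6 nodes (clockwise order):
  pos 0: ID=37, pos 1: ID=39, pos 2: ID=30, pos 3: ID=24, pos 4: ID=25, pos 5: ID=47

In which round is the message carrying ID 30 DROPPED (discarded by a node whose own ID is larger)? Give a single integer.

Answer: 3

Derivation:
Round 1: pos1(id39) recv 37: drop; pos2(id30) recv 39: fwd; pos3(id24) recv 30: fwd; pos4(id25) recv 24: drop; pos5(id47) recv 25: drop; pos0(id37) recv 47: fwd
Round 2: pos3(id24) recv 39: fwd; pos4(id25) recv 30: fwd; pos1(id39) recv 47: fwd
Round 3: pos4(id25) recv 39: fwd; pos5(id47) recv 30: drop; pos2(id30) recv 47: fwd
Round 4: pos5(id47) recv 39: drop; pos3(id24) recv 47: fwd
Round 5: pos4(id25) recv 47: fwd
Round 6: pos5(id47) recv 47: ELECTED
Message ID 30 originates at pos 2; dropped at pos 5 in round 3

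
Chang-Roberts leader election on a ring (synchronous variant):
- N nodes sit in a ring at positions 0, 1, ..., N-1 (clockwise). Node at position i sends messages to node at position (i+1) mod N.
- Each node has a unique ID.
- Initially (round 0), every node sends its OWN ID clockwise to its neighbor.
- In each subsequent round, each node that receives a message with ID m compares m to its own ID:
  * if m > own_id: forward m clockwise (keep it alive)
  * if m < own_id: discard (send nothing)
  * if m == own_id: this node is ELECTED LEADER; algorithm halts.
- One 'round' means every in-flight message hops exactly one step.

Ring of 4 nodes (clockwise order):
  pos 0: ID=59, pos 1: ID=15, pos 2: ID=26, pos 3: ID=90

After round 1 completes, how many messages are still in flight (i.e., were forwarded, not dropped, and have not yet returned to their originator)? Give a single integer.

Round 1: pos1(id15) recv 59: fwd; pos2(id26) recv 15: drop; pos3(id90) recv 26: drop; pos0(id59) recv 90: fwd
After round 1: 2 messages still in flight

Answer: 2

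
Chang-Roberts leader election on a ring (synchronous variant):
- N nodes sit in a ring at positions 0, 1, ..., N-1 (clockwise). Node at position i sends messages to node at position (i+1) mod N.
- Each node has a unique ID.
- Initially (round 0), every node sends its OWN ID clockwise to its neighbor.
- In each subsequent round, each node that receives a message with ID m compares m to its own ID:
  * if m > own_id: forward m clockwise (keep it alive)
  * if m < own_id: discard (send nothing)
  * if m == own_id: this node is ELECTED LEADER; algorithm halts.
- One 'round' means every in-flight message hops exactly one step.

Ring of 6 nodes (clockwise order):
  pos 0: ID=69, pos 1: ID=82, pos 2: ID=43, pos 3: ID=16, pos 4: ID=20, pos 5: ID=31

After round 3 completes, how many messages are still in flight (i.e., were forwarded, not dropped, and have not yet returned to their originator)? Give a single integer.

Answer: 2

Derivation:
Round 1: pos1(id82) recv 69: drop; pos2(id43) recv 82: fwd; pos3(id16) recv 43: fwd; pos4(id20) recv 16: drop; pos5(id31) recv 20: drop; pos0(id69) recv 31: drop
Round 2: pos3(id16) recv 82: fwd; pos4(id20) recv 43: fwd
Round 3: pos4(id20) recv 82: fwd; pos5(id31) recv 43: fwd
After round 3: 2 messages still in flight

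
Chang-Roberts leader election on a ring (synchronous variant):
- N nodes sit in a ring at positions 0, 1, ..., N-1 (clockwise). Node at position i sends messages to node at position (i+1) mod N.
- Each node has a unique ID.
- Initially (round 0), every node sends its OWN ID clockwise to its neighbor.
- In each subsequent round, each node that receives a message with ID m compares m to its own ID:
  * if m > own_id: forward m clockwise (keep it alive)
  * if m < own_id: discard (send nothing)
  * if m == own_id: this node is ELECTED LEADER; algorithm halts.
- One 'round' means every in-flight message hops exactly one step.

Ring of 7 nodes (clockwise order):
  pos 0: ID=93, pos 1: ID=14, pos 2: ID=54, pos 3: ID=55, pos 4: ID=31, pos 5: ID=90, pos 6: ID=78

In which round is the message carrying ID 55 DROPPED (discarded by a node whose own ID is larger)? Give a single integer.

Round 1: pos1(id14) recv 93: fwd; pos2(id54) recv 14: drop; pos3(id55) recv 54: drop; pos4(id31) recv 55: fwd; pos5(id90) recv 31: drop; pos6(id78) recv 90: fwd; pos0(id93) recv 78: drop
Round 2: pos2(id54) recv 93: fwd; pos5(id90) recv 55: drop; pos0(id93) recv 90: drop
Round 3: pos3(id55) recv 93: fwd
Round 4: pos4(id31) recv 93: fwd
Round 5: pos5(id90) recv 93: fwd
Round 6: pos6(id78) recv 93: fwd
Round 7: pos0(id93) recv 93: ELECTED
Message ID 55 originates at pos 3; dropped at pos 5 in round 2

Answer: 2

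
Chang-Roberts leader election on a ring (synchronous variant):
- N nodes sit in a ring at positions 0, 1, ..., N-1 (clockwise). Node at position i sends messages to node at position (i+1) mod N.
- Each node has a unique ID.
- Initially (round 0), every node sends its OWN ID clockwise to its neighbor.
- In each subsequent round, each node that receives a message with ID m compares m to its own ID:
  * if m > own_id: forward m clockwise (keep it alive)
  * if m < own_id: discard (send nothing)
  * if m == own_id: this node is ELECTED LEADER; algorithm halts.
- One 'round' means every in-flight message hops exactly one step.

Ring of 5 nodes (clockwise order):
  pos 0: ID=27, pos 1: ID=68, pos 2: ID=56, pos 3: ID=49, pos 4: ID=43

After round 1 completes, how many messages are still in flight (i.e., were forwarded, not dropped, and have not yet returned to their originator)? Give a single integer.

Answer: 4

Derivation:
Round 1: pos1(id68) recv 27: drop; pos2(id56) recv 68: fwd; pos3(id49) recv 56: fwd; pos4(id43) recv 49: fwd; pos0(id27) recv 43: fwd
After round 1: 4 messages still in flight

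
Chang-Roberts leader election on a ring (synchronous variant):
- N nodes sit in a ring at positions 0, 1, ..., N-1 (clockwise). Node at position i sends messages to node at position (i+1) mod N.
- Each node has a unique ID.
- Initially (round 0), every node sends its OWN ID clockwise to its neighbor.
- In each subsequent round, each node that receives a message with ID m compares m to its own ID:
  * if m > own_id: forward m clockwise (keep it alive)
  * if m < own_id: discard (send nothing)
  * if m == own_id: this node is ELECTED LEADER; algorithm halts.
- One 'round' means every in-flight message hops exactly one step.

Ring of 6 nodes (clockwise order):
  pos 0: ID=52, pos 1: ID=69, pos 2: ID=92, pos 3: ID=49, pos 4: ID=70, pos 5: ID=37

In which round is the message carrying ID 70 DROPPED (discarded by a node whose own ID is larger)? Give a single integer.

Round 1: pos1(id69) recv 52: drop; pos2(id92) recv 69: drop; pos3(id49) recv 92: fwd; pos4(id70) recv 49: drop; pos5(id37) recv 70: fwd; pos0(id52) recv 37: drop
Round 2: pos4(id70) recv 92: fwd; pos0(id52) recv 70: fwd
Round 3: pos5(id37) recv 92: fwd; pos1(id69) recv 70: fwd
Round 4: pos0(id52) recv 92: fwd; pos2(id92) recv 70: drop
Round 5: pos1(id69) recv 92: fwd
Round 6: pos2(id92) recv 92: ELECTED
Message ID 70 originates at pos 4; dropped at pos 2 in round 4

Answer: 4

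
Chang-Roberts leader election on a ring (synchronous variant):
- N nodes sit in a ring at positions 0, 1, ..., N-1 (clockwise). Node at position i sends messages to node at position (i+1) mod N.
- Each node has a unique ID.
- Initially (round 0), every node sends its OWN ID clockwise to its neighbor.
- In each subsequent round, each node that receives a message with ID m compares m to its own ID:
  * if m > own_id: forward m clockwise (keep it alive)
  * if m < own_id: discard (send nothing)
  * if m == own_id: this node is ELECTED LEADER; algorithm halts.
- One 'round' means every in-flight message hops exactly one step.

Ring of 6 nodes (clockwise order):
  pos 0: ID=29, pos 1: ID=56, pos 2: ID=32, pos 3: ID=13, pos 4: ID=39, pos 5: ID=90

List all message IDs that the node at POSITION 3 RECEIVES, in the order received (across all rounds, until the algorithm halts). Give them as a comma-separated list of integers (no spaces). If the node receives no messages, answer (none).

Answer: 32,56,90

Derivation:
Round 1: pos1(id56) recv 29: drop; pos2(id32) recv 56: fwd; pos3(id13) recv 32: fwd; pos4(id39) recv 13: drop; pos5(id90) recv 39: drop; pos0(id29) recv 90: fwd
Round 2: pos3(id13) recv 56: fwd; pos4(id39) recv 32: drop; pos1(id56) recv 90: fwd
Round 3: pos4(id39) recv 56: fwd; pos2(id32) recv 90: fwd
Round 4: pos5(id90) recv 56: drop; pos3(id13) recv 90: fwd
Round 5: pos4(id39) recv 90: fwd
Round 6: pos5(id90) recv 90: ELECTED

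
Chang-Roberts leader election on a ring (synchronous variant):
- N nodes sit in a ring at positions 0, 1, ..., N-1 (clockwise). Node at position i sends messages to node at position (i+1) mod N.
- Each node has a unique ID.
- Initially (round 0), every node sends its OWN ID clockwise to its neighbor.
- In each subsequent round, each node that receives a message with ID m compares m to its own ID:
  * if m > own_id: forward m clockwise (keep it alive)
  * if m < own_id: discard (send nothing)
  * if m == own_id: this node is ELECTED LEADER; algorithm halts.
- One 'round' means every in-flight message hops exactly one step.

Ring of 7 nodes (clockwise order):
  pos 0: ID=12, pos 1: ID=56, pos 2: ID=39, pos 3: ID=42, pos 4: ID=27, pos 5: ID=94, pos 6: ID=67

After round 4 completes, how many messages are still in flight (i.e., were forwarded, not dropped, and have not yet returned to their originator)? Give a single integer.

Answer: 2

Derivation:
Round 1: pos1(id56) recv 12: drop; pos2(id39) recv 56: fwd; pos3(id42) recv 39: drop; pos4(id27) recv 42: fwd; pos5(id94) recv 27: drop; pos6(id67) recv 94: fwd; pos0(id12) recv 67: fwd
Round 2: pos3(id42) recv 56: fwd; pos5(id94) recv 42: drop; pos0(id12) recv 94: fwd; pos1(id56) recv 67: fwd
Round 3: pos4(id27) recv 56: fwd; pos1(id56) recv 94: fwd; pos2(id39) recv 67: fwd
Round 4: pos5(id94) recv 56: drop; pos2(id39) recv 94: fwd; pos3(id42) recv 67: fwd
After round 4: 2 messages still in flight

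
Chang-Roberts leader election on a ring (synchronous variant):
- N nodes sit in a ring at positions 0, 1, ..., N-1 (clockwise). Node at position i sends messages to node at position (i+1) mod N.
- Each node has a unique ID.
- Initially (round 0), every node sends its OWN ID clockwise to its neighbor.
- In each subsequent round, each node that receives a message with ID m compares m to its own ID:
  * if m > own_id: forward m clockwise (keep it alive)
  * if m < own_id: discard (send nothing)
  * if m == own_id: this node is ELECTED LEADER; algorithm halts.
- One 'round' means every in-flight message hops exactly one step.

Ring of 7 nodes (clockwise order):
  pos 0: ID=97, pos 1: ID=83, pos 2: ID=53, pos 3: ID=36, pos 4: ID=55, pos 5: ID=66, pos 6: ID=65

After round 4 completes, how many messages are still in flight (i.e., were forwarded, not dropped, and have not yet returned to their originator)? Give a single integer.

Answer: 2

Derivation:
Round 1: pos1(id83) recv 97: fwd; pos2(id53) recv 83: fwd; pos3(id36) recv 53: fwd; pos4(id55) recv 36: drop; pos5(id66) recv 55: drop; pos6(id65) recv 66: fwd; pos0(id97) recv 65: drop
Round 2: pos2(id53) recv 97: fwd; pos3(id36) recv 83: fwd; pos4(id55) recv 53: drop; pos0(id97) recv 66: drop
Round 3: pos3(id36) recv 97: fwd; pos4(id55) recv 83: fwd
Round 4: pos4(id55) recv 97: fwd; pos5(id66) recv 83: fwd
After round 4: 2 messages still in flight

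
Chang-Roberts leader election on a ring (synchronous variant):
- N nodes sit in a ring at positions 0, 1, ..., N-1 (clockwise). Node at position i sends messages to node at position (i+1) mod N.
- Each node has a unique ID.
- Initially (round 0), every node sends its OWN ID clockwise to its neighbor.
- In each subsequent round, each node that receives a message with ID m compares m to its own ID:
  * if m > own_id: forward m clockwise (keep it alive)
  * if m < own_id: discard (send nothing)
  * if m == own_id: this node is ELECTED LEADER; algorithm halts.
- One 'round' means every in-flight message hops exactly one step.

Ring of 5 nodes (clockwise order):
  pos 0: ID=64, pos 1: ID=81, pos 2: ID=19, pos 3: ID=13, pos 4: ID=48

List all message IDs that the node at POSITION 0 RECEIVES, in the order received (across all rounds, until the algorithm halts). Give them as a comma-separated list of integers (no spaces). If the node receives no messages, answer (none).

Round 1: pos1(id81) recv 64: drop; pos2(id19) recv 81: fwd; pos3(id13) recv 19: fwd; pos4(id48) recv 13: drop; pos0(id64) recv 48: drop
Round 2: pos3(id13) recv 81: fwd; pos4(id48) recv 19: drop
Round 3: pos4(id48) recv 81: fwd
Round 4: pos0(id64) recv 81: fwd
Round 5: pos1(id81) recv 81: ELECTED

Answer: 48,81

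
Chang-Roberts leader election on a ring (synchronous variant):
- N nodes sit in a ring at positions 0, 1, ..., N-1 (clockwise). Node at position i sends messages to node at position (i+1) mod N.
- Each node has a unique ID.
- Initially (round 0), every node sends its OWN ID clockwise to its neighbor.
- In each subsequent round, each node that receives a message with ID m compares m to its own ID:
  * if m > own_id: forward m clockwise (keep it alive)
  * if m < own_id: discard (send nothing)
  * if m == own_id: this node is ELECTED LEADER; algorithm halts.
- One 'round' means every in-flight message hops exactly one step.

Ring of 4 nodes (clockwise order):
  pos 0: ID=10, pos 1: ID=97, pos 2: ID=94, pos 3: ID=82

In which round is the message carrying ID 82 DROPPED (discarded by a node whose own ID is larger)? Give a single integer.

Answer: 2

Derivation:
Round 1: pos1(id97) recv 10: drop; pos2(id94) recv 97: fwd; pos3(id82) recv 94: fwd; pos0(id10) recv 82: fwd
Round 2: pos3(id82) recv 97: fwd; pos0(id10) recv 94: fwd; pos1(id97) recv 82: drop
Round 3: pos0(id10) recv 97: fwd; pos1(id97) recv 94: drop
Round 4: pos1(id97) recv 97: ELECTED
Message ID 82 originates at pos 3; dropped at pos 1 in round 2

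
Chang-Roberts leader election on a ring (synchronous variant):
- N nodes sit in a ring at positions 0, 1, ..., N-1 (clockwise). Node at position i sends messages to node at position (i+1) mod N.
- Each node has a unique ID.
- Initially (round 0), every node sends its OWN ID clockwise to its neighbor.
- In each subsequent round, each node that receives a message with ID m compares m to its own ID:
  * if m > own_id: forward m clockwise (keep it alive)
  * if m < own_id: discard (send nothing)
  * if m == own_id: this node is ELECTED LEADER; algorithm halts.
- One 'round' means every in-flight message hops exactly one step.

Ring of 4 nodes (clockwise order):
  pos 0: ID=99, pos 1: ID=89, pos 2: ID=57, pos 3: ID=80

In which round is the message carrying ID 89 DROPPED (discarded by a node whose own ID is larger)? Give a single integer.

Round 1: pos1(id89) recv 99: fwd; pos2(id57) recv 89: fwd; pos3(id80) recv 57: drop; pos0(id99) recv 80: drop
Round 2: pos2(id57) recv 99: fwd; pos3(id80) recv 89: fwd
Round 3: pos3(id80) recv 99: fwd; pos0(id99) recv 89: drop
Round 4: pos0(id99) recv 99: ELECTED
Message ID 89 originates at pos 1; dropped at pos 0 in round 3

Answer: 3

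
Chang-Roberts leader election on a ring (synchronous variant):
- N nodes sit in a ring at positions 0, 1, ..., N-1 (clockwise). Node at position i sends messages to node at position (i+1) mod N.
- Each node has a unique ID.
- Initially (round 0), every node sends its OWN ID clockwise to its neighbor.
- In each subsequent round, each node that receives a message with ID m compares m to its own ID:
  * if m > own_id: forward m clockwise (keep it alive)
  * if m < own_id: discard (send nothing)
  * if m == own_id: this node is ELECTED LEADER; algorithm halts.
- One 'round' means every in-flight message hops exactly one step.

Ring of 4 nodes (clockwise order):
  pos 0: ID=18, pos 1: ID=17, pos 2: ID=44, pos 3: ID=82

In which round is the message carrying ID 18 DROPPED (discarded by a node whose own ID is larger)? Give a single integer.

Round 1: pos1(id17) recv 18: fwd; pos2(id44) recv 17: drop; pos3(id82) recv 44: drop; pos0(id18) recv 82: fwd
Round 2: pos2(id44) recv 18: drop; pos1(id17) recv 82: fwd
Round 3: pos2(id44) recv 82: fwd
Round 4: pos3(id82) recv 82: ELECTED
Message ID 18 originates at pos 0; dropped at pos 2 in round 2

Answer: 2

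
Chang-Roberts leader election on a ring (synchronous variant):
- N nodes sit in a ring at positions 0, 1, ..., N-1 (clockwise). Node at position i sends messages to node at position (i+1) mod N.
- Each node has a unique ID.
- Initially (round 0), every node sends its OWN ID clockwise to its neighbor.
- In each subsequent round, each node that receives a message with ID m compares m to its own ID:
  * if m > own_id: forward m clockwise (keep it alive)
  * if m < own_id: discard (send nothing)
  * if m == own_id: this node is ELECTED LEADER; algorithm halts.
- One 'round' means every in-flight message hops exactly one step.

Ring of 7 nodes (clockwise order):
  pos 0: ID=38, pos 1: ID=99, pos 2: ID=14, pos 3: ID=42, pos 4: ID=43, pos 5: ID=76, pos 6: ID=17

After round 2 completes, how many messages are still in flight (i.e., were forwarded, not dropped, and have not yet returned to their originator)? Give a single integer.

Round 1: pos1(id99) recv 38: drop; pos2(id14) recv 99: fwd; pos3(id42) recv 14: drop; pos4(id43) recv 42: drop; pos5(id76) recv 43: drop; pos6(id17) recv 76: fwd; pos0(id38) recv 17: drop
Round 2: pos3(id42) recv 99: fwd; pos0(id38) recv 76: fwd
After round 2: 2 messages still in flight

Answer: 2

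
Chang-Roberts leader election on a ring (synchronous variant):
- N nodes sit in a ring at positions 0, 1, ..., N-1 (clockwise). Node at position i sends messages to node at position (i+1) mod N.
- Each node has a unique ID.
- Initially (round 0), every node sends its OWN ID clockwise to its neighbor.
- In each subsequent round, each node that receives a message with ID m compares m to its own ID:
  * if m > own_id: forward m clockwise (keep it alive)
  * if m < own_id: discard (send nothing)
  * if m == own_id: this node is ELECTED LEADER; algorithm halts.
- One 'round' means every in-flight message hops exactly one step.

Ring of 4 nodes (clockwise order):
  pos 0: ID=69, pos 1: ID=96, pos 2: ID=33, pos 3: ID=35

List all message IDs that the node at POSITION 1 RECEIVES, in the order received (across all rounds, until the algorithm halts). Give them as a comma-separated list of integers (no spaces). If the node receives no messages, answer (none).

Answer: 69,96

Derivation:
Round 1: pos1(id96) recv 69: drop; pos2(id33) recv 96: fwd; pos3(id35) recv 33: drop; pos0(id69) recv 35: drop
Round 2: pos3(id35) recv 96: fwd
Round 3: pos0(id69) recv 96: fwd
Round 4: pos1(id96) recv 96: ELECTED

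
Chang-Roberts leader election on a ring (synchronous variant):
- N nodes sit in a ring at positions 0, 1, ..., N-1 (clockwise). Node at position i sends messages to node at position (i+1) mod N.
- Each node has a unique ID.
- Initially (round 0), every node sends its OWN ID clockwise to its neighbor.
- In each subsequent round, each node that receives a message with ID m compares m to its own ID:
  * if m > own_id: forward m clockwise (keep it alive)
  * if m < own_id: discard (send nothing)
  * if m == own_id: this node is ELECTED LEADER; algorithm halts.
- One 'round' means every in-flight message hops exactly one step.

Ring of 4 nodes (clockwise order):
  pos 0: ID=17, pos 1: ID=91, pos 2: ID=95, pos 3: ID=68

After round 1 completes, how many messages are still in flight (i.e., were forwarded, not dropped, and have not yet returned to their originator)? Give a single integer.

Answer: 2

Derivation:
Round 1: pos1(id91) recv 17: drop; pos2(id95) recv 91: drop; pos3(id68) recv 95: fwd; pos0(id17) recv 68: fwd
After round 1: 2 messages still in flight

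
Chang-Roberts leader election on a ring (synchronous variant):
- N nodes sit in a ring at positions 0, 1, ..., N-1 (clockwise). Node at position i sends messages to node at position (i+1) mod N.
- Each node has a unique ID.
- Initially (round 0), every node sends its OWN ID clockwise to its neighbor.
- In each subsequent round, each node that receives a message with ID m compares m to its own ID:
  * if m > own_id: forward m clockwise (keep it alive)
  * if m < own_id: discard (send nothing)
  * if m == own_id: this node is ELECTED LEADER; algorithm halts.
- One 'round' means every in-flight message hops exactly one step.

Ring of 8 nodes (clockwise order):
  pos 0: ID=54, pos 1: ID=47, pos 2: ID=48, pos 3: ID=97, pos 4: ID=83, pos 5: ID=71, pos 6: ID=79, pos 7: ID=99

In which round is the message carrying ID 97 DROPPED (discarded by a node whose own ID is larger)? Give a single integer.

Round 1: pos1(id47) recv 54: fwd; pos2(id48) recv 47: drop; pos3(id97) recv 48: drop; pos4(id83) recv 97: fwd; pos5(id71) recv 83: fwd; pos6(id79) recv 71: drop; pos7(id99) recv 79: drop; pos0(id54) recv 99: fwd
Round 2: pos2(id48) recv 54: fwd; pos5(id71) recv 97: fwd; pos6(id79) recv 83: fwd; pos1(id47) recv 99: fwd
Round 3: pos3(id97) recv 54: drop; pos6(id79) recv 97: fwd; pos7(id99) recv 83: drop; pos2(id48) recv 99: fwd
Round 4: pos7(id99) recv 97: drop; pos3(id97) recv 99: fwd
Round 5: pos4(id83) recv 99: fwd
Round 6: pos5(id71) recv 99: fwd
Round 7: pos6(id79) recv 99: fwd
Round 8: pos7(id99) recv 99: ELECTED
Message ID 97 originates at pos 3; dropped at pos 7 in round 4

Answer: 4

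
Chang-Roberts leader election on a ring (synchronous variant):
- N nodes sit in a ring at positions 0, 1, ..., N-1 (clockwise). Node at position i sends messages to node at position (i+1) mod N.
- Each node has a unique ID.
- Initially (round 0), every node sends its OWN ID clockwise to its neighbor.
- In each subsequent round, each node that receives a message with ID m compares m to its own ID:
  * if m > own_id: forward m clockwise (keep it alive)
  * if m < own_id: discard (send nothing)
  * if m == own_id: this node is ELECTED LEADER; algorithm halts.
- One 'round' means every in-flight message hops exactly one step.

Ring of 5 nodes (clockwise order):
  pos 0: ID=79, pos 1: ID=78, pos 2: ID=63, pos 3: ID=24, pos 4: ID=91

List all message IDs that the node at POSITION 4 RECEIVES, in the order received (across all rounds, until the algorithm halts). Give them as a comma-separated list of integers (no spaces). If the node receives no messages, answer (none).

Answer: 24,63,78,79,91

Derivation:
Round 1: pos1(id78) recv 79: fwd; pos2(id63) recv 78: fwd; pos3(id24) recv 63: fwd; pos4(id91) recv 24: drop; pos0(id79) recv 91: fwd
Round 2: pos2(id63) recv 79: fwd; pos3(id24) recv 78: fwd; pos4(id91) recv 63: drop; pos1(id78) recv 91: fwd
Round 3: pos3(id24) recv 79: fwd; pos4(id91) recv 78: drop; pos2(id63) recv 91: fwd
Round 4: pos4(id91) recv 79: drop; pos3(id24) recv 91: fwd
Round 5: pos4(id91) recv 91: ELECTED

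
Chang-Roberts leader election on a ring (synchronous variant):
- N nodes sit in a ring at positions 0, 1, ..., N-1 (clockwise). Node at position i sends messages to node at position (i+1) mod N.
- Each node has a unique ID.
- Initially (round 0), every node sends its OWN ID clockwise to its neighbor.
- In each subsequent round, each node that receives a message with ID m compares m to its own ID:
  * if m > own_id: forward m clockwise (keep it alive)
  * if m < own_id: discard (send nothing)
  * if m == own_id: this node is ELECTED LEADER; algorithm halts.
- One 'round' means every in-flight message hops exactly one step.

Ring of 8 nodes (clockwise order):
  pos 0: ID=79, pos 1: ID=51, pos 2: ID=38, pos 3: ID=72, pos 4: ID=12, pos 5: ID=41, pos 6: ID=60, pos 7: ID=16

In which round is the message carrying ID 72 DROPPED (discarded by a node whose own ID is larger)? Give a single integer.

Round 1: pos1(id51) recv 79: fwd; pos2(id38) recv 51: fwd; pos3(id72) recv 38: drop; pos4(id12) recv 72: fwd; pos5(id41) recv 12: drop; pos6(id60) recv 41: drop; pos7(id16) recv 60: fwd; pos0(id79) recv 16: drop
Round 2: pos2(id38) recv 79: fwd; pos3(id72) recv 51: drop; pos5(id41) recv 72: fwd; pos0(id79) recv 60: drop
Round 3: pos3(id72) recv 79: fwd; pos6(id60) recv 72: fwd
Round 4: pos4(id12) recv 79: fwd; pos7(id16) recv 72: fwd
Round 5: pos5(id41) recv 79: fwd; pos0(id79) recv 72: drop
Round 6: pos6(id60) recv 79: fwd
Round 7: pos7(id16) recv 79: fwd
Round 8: pos0(id79) recv 79: ELECTED
Message ID 72 originates at pos 3; dropped at pos 0 in round 5

Answer: 5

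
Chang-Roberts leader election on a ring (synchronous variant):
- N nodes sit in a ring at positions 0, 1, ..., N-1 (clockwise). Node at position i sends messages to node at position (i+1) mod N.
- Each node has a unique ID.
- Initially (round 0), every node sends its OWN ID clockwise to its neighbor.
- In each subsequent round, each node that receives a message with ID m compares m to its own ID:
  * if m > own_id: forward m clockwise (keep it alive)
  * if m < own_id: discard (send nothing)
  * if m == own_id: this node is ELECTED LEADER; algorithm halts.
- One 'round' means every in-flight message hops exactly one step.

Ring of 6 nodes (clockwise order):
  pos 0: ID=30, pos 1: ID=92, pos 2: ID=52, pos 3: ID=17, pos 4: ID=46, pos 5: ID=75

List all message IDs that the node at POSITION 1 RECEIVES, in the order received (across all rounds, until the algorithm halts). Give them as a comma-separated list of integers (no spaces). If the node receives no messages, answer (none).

Answer: 30,75,92

Derivation:
Round 1: pos1(id92) recv 30: drop; pos2(id52) recv 92: fwd; pos3(id17) recv 52: fwd; pos4(id46) recv 17: drop; pos5(id75) recv 46: drop; pos0(id30) recv 75: fwd
Round 2: pos3(id17) recv 92: fwd; pos4(id46) recv 52: fwd; pos1(id92) recv 75: drop
Round 3: pos4(id46) recv 92: fwd; pos5(id75) recv 52: drop
Round 4: pos5(id75) recv 92: fwd
Round 5: pos0(id30) recv 92: fwd
Round 6: pos1(id92) recv 92: ELECTED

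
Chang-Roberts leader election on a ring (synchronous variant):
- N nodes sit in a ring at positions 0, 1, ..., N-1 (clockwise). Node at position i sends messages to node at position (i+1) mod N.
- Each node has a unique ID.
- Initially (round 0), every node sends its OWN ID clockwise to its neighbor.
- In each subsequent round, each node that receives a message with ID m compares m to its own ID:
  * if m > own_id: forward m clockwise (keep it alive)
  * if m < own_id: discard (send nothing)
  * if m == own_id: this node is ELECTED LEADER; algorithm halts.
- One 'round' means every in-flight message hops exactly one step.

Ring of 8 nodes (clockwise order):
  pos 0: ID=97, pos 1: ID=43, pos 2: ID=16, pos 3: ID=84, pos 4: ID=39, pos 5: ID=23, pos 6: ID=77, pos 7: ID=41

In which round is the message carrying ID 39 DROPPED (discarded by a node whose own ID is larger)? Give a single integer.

Round 1: pos1(id43) recv 97: fwd; pos2(id16) recv 43: fwd; pos3(id84) recv 16: drop; pos4(id39) recv 84: fwd; pos5(id23) recv 39: fwd; pos6(id77) recv 23: drop; pos7(id41) recv 77: fwd; pos0(id97) recv 41: drop
Round 2: pos2(id16) recv 97: fwd; pos3(id84) recv 43: drop; pos5(id23) recv 84: fwd; pos6(id77) recv 39: drop; pos0(id97) recv 77: drop
Round 3: pos3(id84) recv 97: fwd; pos6(id77) recv 84: fwd
Round 4: pos4(id39) recv 97: fwd; pos7(id41) recv 84: fwd
Round 5: pos5(id23) recv 97: fwd; pos0(id97) recv 84: drop
Round 6: pos6(id77) recv 97: fwd
Round 7: pos7(id41) recv 97: fwd
Round 8: pos0(id97) recv 97: ELECTED
Message ID 39 originates at pos 4; dropped at pos 6 in round 2

Answer: 2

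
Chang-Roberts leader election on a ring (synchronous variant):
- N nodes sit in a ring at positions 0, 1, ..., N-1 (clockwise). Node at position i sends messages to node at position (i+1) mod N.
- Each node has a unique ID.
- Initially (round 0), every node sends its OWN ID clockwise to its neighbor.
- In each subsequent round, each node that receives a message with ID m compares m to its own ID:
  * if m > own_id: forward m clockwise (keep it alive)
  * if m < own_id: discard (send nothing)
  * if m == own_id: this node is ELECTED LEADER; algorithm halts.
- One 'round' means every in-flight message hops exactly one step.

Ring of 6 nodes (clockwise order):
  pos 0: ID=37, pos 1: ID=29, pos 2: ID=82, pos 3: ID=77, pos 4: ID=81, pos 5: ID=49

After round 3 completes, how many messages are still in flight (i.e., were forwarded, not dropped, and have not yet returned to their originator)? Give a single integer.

Answer: 2

Derivation:
Round 1: pos1(id29) recv 37: fwd; pos2(id82) recv 29: drop; pos3(id77) recv 82: fwd; pos4(id81) recv 77: drop; pos5(id49) recv 81: fwd; pos0(id37) recv 49: fwd
Round 2: pos2(id82) recv 37: drop; pos4(id81) recv 82: fwd; pos0(id37) recv 81: fwd; pos1(id29) recv 49: fwd
Round 3: pos5(id49) recv 82: fwd; pos1(id29) recv 81: fwd; pos2(id82) recv 49: drop
After round 3: 2 messages still in flight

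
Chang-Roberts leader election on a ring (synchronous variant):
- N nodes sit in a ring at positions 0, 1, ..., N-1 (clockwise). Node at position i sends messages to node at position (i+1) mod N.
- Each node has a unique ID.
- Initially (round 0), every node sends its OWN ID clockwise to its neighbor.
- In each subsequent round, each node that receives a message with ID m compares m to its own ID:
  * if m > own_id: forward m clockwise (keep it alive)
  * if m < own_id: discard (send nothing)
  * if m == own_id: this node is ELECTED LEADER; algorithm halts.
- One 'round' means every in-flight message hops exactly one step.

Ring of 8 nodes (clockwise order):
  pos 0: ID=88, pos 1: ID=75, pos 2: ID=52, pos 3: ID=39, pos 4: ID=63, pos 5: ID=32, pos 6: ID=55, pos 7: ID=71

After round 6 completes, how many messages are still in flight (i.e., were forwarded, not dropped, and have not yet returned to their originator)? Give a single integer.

Answer: 2

Derivation:
Round 1: pos1(id75) recv 88: fwd; pos2(id52) recv 75: fwd; pos3(id39) recv 52: fwd; pos4(id63) recv 39: drop; pos5(id32) recv 63: fwd; pos6(id55) recv 32: drop; pos7(id71) recv 55: drop; pos0(id88) recv 71: drop
Round 2: pos2(id52) recv 88: fwd; pos3(id39) recv 75: fwd; pos4(id63) recv 52: drop; pos6(id55) recv 63: fwd
Round 3: pos3(id39) recv 88: fwd; pos4(id63) recv 75: fwd; pos7(id71) recv 63: drop
Round 4: pos4(id63) recv 88: fwd; pos5(id32) recv 75: fwd
Round 5: pos5(id32) recv 88: fwd; pos6(id55) recv 75: fwd
Round 6: pos6(id55) recv 88: fwd; pos7(id71) recv 75: fwd
After round 6: 2 messages still in flight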